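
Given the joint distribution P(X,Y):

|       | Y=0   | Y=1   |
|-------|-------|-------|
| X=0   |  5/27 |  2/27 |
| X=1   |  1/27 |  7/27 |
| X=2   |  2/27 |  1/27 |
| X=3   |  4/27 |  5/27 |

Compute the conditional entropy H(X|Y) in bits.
1.7316 bits

H(X|Y) = H(X,Y) - H(Y)

H(X,Y) = -Σ_{x,y} P(x,y) log₂ P(x,y). Per-cell terms -P(x,y)·log₂P(x,y):
  X=0: 0.450548, 0.278140
  X=1: 0.176107, 0.504916
  X=2: 0.278140, 0.176107
  X=3: 0.408131, 0.450548
Sum of the 8 terms: H(X,Y) = 2.72264 bits

Marginal of Y (column sums):
  P(Y=0) = 5/27 + 1/27 + 2/27 + 4/27 = 4/9
  P(Y=1) = 2/27 + 7/27 + 1/27 + 5/27 = 5/9
H(Y) = -[(4/9)·log₂(4/9) + (5/9)·log₂(5/9)]
  = 0.519967 + 0.471109 = 0.99108 bits

H(X|Y) = H(X,Y) - H(Y) = 2.72264 - 0.99108 = 1.7316 bits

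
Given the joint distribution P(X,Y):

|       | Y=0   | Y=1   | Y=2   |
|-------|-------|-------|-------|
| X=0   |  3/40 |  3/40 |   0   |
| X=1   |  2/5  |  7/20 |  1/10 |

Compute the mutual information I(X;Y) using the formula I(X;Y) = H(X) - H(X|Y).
0.0252 bits

I(X;Y) = H(X) - H(X|Y)

Marginal of X (row sums):
  P(X=0) = 3/40 + 3/40 + 0 = 3/20
  P(X=1) = 2/5 + 7/20 + 1/10 = 17/20
H(X) = -[(3/20)·log₂(3/20) + (17/20)·log₂(17/20)]
  = 0.4105 + 0.1993 = 0.6098 bits

Marginal of Y (column sums):
  P(Y=0) = 3/40 + 2/5 = 19/40
  P(Y=1) = 3/40 + 7/20 = 17/40
  P(Y=2) = 0 + 1/10 = 1/10
H(X|Y) = Σ_y P(y)·H(X|Y=y):
  Y=0: P(Y=0) = 19/40, P(X|Y=0) = (3/19, 16/19) → H(X|Y=0) = 0.6292
  Y=1: P(Y=1) = 17/40, P(X|Y=1) = (3/17, 14/17) → H(X|Y=1) = 0.6723
  Y=2: P(Y=2) = 1/10, P(X|Y=2) = (0, 1) → H(X|Y=2) = 0.0000
H(X|Y) = (19/40)·0.6292 + (17/40)·0.6723 + (1/10)·0.0000 = 0.5846 bits

I(X;Y) = H(X) - H(X|Y) = 0.6098 - 0.5846 = 0.0252 bits

Cross-check via I(X;Y) = H(X) + H(Y) - H(X,Y): computing H(Y) from the column sums and H(X,Y) from the 6 cells in the same way gives H(Y) = 1.3670 bits and H(X,Y) = 1.9516 bits, so
I(X;Y) = 0.6098 + 1.3670 - 1.9516 = 0.0252 bits ✓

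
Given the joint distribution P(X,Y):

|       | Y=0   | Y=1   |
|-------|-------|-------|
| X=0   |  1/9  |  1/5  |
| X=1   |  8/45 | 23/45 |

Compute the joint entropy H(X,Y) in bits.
1.7545 bits

H(X,Y) = -Σ_{x,y} P(x,y) log₂ P(x,y). Per-cell terms -P(x,y)·log₂P(x,y):
  X=0: 0.3522, 0.4644
  X=1: 0.4430, 0.4949
Sum of the 4 terms: H(X,Y) = 1.7545 bits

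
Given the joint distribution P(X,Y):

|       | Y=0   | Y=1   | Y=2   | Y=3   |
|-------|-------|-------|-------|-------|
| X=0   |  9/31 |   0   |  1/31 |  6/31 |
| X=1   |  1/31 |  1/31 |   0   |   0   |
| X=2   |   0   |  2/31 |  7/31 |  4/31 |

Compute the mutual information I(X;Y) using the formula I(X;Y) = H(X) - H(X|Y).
0.5797 bits

I(X;Y) = H(X) - H(X|Y)

Marginal of X (row sums):
  P(X=0) = 9/31 + 0 + 1/31 + 6/31 = 16/31
  P(X=1) = 1/31 + 1/31 + 0 + 0 = 2/31
  P(X=2) = 0 + 2/31 + 7/31 + 4/31 = 13/31
H(X) = -[(16/31)·log₂(16/31) + (2/31)·log₂(2/31) + (13/31)·log₂(13/31)]
  = 0.49249 + 0.25511 + 0.52577 = 1.27337 bits

Marginal of Y (column sums):
  P(Y=0) = 9/31 + 1/31 + 0 = 10/31
  P(Y=1) = 0 + 1/31 + 2/31 = 3/31
  P(Y=2) = 1/31 + 0 + 7/31 = 8/31
  P(Y=3) = 6/31 + 0 + 4/31 = 10/31
H(X|Y) = Σ_y P(y)·H(X|Y=y):
  Y=0: P(Y=0) = 10/31, P(X|Y=0) = (9/10, 1/10, 0) → H(X|Y=0) = 0.46900
  Y=1: P(Y=1) = 3/31, P(X|Y=1) = (0, 1/3, 2/3) → H(X|Y=1) = 0.91830
  Y=2: P(Y=2) = 8/31, P(X|Y=2) = (1/8, 0, 7/8) → H(X|Y=2) = 0.54356
  Y=3: P(Y=3) = 10/31, P(X|Y=3) = (3/5, 0, 2/5) → H(X|Y=3) = 0.97095
H(X|Y) = (10/31)·0.46900 + (3/31)·0.91830 + (8/31)·0.54356 + (10/31)·0.97095 = 0.69364 bits

I(X;Y) = H(X) - H(X|Y) = 1.27337 - 0.69364 = 0.5797 bits

Cross-check via I(X;Y) = H(X) + H(Y) - H(X,Y): computing H(Y) from the column sums and H(X,Y) from the 12 cells in the same way gives H(Y) = 1.88344 bits and H(X,Y) = 2.57708 bits, so
I(X;Y) = 1.27337 + 1.88344 - 2.57708 = 0.5797 bits ✓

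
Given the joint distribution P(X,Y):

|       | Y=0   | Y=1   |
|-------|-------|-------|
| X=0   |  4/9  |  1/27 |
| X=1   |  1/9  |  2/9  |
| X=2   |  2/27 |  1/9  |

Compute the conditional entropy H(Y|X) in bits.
0.6743 bits

H(Y|X) = H(X,Y) - H(X)

H(X,Y) = -Σ_{x,y} P(x,y) log₂ P(x,y). Per-cell terms -P(x,y)·log₂P(x,y):
  X=0: 0.51997, 0.17611
  X=1: 0.35221, 0.48221
  X=2: 0.27814, 0.35221
Sum of the 6 terms: H(X,Y) = 2.16085 bits

Marginal of X (row sums):
  P(X=0) = 4/9 + 1/27 = 13/27
  P(X=1) = 1/9 + 2/9 = 1/3
  P(X=2) = 2/27 + 1/9 = 5/27
H(X) = -[(13/27)·log₂(13/27) + (1/3)·log₂(1/3) + (5/27)·log₂(5/27)]
  = 0.50770 + 0.52832 + 0.45055 = 1.48657 bits

H(Y|X) = H(X,Y) - H(X) = 2.16085 - 1.48657 = 0.6743 bits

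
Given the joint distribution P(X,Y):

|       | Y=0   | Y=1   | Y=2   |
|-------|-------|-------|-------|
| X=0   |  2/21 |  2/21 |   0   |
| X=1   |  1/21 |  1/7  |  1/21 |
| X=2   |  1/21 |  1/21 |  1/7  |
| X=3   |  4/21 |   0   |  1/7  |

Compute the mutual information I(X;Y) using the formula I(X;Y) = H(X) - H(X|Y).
0.4034 bits

I(X;Y) = H(X) - H(X|Y)

Marginal of X (row sums):
  P(X=0) = 2/21 + 2/21 + 0 = 4/21
  P(X=1) = 1/21 + 1/7 + 1/21 = 5/21
  P(X=2) = 1/21 + 1/21 + 1/7 = 5/21
  P(X=3) = 4/21 + 0 + 1/7 = 1/3
H(X) = -[(4/21)·log₂(4/21) + (5/21)·log₂(5/21) + (5/21)·log₂(5/21) + (1/3)·log₂(1/3)]
  = 0.45568 + 0.49295 + 0.49295 + 0.52832 = 1.9699 bits

Marginal of Y (column sums):
  P(Y=0) = 2/21 + 1/21 + 1/21 + 4/21 = 8/21
  P(Y=1) = 2/21 + 1/7 + 1/21 + 0 = 2/7
  P(Y=2) = 0 + 1/21 + 1/7 + 1/7 = 1/3
H(X|Y) = Σ_y P(y)·H(X|Y=y):
  Y=0: P(Y=0) = 8/21, P(X|Y=0) = (1/4, 1/8, 1/8, 1/2) → H(X|Y=0) = 1.75000
  Y=1: P(Y=1) = 2/7, P(X|Y=1) = (1/3, 1/2, 1/6, 0) → H(X|Y=1) = 1.45915
  Y=2: P(Y=2) = 1/3, P(X|Y=2) = (0, 1/7, 3/7, 3/7) → H(X|Y=2) = 1.44882
H(X|Y) = (8/21)·1.75000 + (2/7)·1.45915 + (1/3)·1.44882 = 1.5665 bits

I(X;Y) = H(X) - H(X|Y) = 1.9699 - 1.5665 = 0.4034 bits

Cross-check via I(X;Y) = H(X) + H(Y) - H(X,Y): computing H(Y) from the column sums and H(X,Y) from the 12 cells in the same way gives H(Y) = 1.5751 bits and H(X,Y) = 3.1416 bits, so
I(X;Y) = 1.9699 + 1.5751 - 3.1416 = 0.4034 bits ✓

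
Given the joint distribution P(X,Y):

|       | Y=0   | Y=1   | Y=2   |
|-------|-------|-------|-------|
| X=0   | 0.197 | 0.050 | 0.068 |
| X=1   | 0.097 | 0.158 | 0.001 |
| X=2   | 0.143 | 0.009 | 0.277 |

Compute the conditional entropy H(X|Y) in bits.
1.1440 bits

H(X|Y) = H(X,Y) - H(Y)

H(X,Y) = -Σ_{x,y} P(x,y) log₂ P(x,y). Per-cell terms -P(x,y)·log₂P(x,y):
  X=0: 0.4617, 0.2161, 0.2637
  X=1: 0.3265, 0.4206, 0.0100
  X=2: 0.4012, 0.0612, 0.5130
Sum of the 9 terms: H(X,Y) = 2.6740 bits

Marginal of Y (column sums):
  P(Y=0) = 0.197 + 0.097 + 0.143 = 0.437
  P(Y=1) = 0.050 + 0.158 + 0.009 = 0.217
  P(Y=2) = 0.068 + 0.001 + 0.277 = 0.346
H(Y) = -[0.437·log₂(0.437) + 0.217·log₂(0.217) + 0.346·log₂(0.346)]
  = 0.5219 + 0.4783 + 0.5298 = 1.5300 bits

H(X|Y) = H(X,Y) - H(Y) = 2.6740 - 1.5300 = 1.1440 bits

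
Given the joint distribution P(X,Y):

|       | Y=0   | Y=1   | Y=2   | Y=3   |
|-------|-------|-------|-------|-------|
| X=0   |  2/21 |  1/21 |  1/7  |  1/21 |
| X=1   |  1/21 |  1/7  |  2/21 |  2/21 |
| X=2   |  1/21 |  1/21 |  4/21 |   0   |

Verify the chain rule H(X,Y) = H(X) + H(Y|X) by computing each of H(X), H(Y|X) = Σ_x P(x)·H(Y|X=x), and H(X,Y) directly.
H(X) = 1.5751 bits, H(Y|X) = 1.6977 bits, H(X,Y) = 3.2728 bits

Marginal of X (row sums):
  P(X=0) = 2/21 + 1/21 + 1/7 + 1/21 = 1/3
  P(X=1) = 1/21 + 1/7 + 2/21 + 2/21 = 8/21
  P(X=2) = 1/21 + 1/21 + 4/21 + 0 = 2/7
H(X) = -[(1/3)·log₂(1/3) + (8/21)·log₂(8/21) + (2/7)·log₂(2/7)]
  = 0.52832 + 0.53041 + 0.51639 = 1.5751 bits

H(Y|X) = Σ_x P(x)·H(Y|X=x):
  X=0: P(X=0) = 1/3, P(Y|X=0) = (2/7, 1/7, 3/7, 1/7) → H(Y|X=0) = 1.84237
  X=1: P(X=1) = 8/21, P(Y|X=1) = (1/8, 3/8, 1/4, 1/4) → H(Y|X=1) = 1.90564
  X=2: P(X=2) = 2/7, P(Y|X=2) = (1/6, 1/6, 2/3, 0) → H(Y|X=2) = 1.25163
H(Y|X) = (1/3)·1.84237 + (8/21)·1.90564 + (2/7)·1.25163 = 1.6977 bits

H(X,Y) = -Σ_{x,y} P(x,y) log₂ P(x,y). Per-cell terms -P(x,y)·log₂P(x,y):
  X=0: 0.32308, 0.20916, 0.40105, 0.20916
  X=1: 0.20916, 0.40105, 0.32308, 0.32308
  X=2: 0.20916, 0.20916, 0.45568, 0.00000
  (cells with P = 0 contribute 0)
Sum of the 12 terms: H(X,Y) = 3.2728 bits

Chain rule check:
  H(X) + H(Y|X) = 1.5751 + 1.6977 = 3.2728 bits
  H(X,Y) = 3.2728 bits
✓ Chain rule verified.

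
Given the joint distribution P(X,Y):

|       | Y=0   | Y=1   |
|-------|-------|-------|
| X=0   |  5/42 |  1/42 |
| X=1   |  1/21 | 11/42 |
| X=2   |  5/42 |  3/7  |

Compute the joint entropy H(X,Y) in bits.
2.0987 bits

H(X,Y) = -Σ_{x,y} P(x,y) log₂ P(x,y). Per-cell terms -P(x,y)·log₂P(x,y):
  X=0: 0.3655, 0.1284
  X=1: 0.2092, 0.5062
  X=2: 0.3655, 0.5239
Sum of the 6 terms: H(X,Y) = 2.0987 bits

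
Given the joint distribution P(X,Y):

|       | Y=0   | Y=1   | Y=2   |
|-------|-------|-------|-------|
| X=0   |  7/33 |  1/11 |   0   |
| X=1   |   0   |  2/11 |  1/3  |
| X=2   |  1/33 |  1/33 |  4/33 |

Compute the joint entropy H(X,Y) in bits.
2.4392 bits

H(X,Y) = -Σ_{x,y} P(x,y) log₂ P(x,y). Per-cell terms -P(x,y)·log₂P(x,y):
  X=0: 0.47452, 0.31449, 0.00000
  X=1: 0.00000, 0.44717, 0.52832
  X=2: 0.15286, 0.15286, 0.36902
  (cells with P = 0 contribute 0)
Sum of the 9 terms: H(X,Y) = 2.4392 bits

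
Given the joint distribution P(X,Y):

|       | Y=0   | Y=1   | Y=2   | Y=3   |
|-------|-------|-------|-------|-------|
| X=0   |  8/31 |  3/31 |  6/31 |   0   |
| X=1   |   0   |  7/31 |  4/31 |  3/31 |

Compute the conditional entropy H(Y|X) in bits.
1.4877 bits

H(Y|X) = H(X,Y) - H(X)

H(X,Y) = -Σ_{x,y} P(x,y) log₂ P(x,y). Per-cell terms -P(x,y)·log₂P(x,y):
  X=0: 0.50431, 0.32605, 0.45856, 0.00000
  X=1: 0.00000, 0.48477, 0.38119, 0.32605
  (cells with P = 0 contribute 0)
Sum of the 8 terms: H(X,Y) = 2.4809 bits

Marginal of X (row sums):
  P(X=0) = 8/31 + 3/31 + 6/31 + 0 = 17/31
  P(X=1) = 0 + 7/31 + 4/31 + 3/31 = 14/31
H(X) = -[(17/31)·log₂(17/31) + (14/31)·log₂(14/31)]
  = 0.47531 + 0.51793 = 0.9932 bits

H(Y|X) = H(X,Y) - H(X) = 2.4809 - 0.9932 = 1.4877 bits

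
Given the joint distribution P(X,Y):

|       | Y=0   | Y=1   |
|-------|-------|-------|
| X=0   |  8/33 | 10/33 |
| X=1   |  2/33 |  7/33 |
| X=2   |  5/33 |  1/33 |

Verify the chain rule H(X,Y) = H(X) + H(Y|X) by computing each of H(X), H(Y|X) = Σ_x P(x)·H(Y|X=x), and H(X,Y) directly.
H(X) = 1.4354 bits, H(Y|X) = 0.8672 bits, H(X,Y) = 2.3026 bits

Marginal of X (row sums):
  P(X=0) = 8/33 + 10/33 = 6/11
  P(X=1) = 2/33 + 7/33 = 3/11
  P(X=2) = 5/33 + 1/33 = 2/11
H(X) = -[(6/11)·log₂(6/11) + (3/11)·log₂(3/11) + (2/11)·log₂(2/11)]
  = 0.4770 + 0.5112 + 0.4472 = 1.4354 bits

H(Y|X) = Σ_x P(x)·H(Y|X=x):
  X=0: P(X=0) = 6/11, P(Y|X=0) = (4/9, 5/9) → H(Y|X=0) = 0.9911
  X=1: P(X=1) = 3/11, P(Y|X=1) = (2/9, 7/9) → H(Y|X=1) = 0.7642
  X=2: P(X=2) = 2/11, P(Y|X=2) = (5/6, 1/6) → H(Y|X=2) = 0.6500
H(Y|X) = (6/11)·0.9911 + (3/11)·0.7642 + (2/11)·0.6500 = 0.8672 bits

H(X,Y) = -Σ_{x,y} P(x,y) log₂ P(x,y). Per-cell terms -P(x,y)·log₂P(x,y):
  X=0: 0.4956, 0.5220
  X=1: 0.2451, 0.4745
  X=2: 0.4125, 0.1529
Sum of the 6 terms: H(X,Y) = 2.3026 bits

Chain rule check:
  H(X) + H(Y|X) = 1.4354 + 0.8672 = 2.3026 bits
  H(X,Y) = 2.3026 bits
✓ Chain rule verified.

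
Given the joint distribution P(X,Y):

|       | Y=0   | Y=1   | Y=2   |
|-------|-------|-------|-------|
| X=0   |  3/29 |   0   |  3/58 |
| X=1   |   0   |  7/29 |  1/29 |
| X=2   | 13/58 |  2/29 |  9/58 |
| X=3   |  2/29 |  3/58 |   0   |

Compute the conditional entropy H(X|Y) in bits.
1.3211 bits

H(X|Y) = H(X,Y) - H(Y)

H(X,Y) = -Σ_{x,y} P(x,y) log₂ P(x,y). Per-cell terms -P(x,y)·log₂P(x,y):
  X=0: 0.3385881, 0.0000000, 0.2210182
  X=1: 0.0000000, 0.4949787, 0.1675166
  X=2: 0.4835868, 0.2660677, 0.4171121
  X=3: 0.2660677, 0.2210182, 0.0000000
  (cells with P = 0 contribute 0)
Sum of the 12 terms: H(X,Y) = 2.875954 bits

Marginal of Y (column sums):
  P(Y=0) = 3/29 + 0 + 13/58 + 2/29 = 23/58
  P(Y=1) = 0 + 7/29 + 2/29 + 3/58 = 21/58
  P(Y=2) = 3/58 + 1/29 + 9/58 + 0 = 7/29
H(Y) = -[(23/58)·log₂(23/58) + (21/58)·log₂(21/58) + (7/29)·log₂(7/29)]
  = 0.5291662 + 0.5306713 + 0.4949787 = 1.554816 bits

H(X|Y) = H(X,Y) - H(Y) = 2.875954 - 1.554816 = 1.3211 bits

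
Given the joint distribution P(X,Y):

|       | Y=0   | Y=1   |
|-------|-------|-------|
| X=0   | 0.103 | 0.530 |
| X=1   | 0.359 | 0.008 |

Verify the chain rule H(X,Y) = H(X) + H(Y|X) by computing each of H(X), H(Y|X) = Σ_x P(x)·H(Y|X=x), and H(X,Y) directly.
H(X) = 0.9483 bits, H(Y|X) = 0.4612 bits, H(X,Y) = 1.4095 bits

Marginal of X (row sums):
  P(X=0) = 0.103 + 0.530 = 0.633
  P(X=1) = 0.359 + 0.008 = 0.367
H(X) = -[0.633·log₂(0.633) + 0.367·log₂(0.367)]
  = 0.4176 + 0.5307 = 0.9483 bits

H(Y|X) = Σ_x P(x)·H(Y|X=x):
  X=0: P(X=0) = 0.633, P(Y|X=0) = (103/633, 530/633) → H(Y|X=0) = 0.6408
  X=1: P(X=1) = 0.367, P(Y|X=1) = (359/367, 8/367) → H(Y|X=1) = 0.1514
H(Y|X) = 0.633·0.6408 + 0.367·0.1514 = 0.4612 bits

H(X,Y) = -Σ_{x,y} P(x,y) log₂ P(x,y). Per-cell terms -P(x,y)·log₂P(x,y):
  X=0: 0.3378, 0.4854
  X=1: 0.5306, 0.0557
Sum of the 4 terms: H(X,Y) = 1.4095 bits

Chain rule check:
  H(X) + H(Y|X) = 0.9483 + 0.4612 = 1.4095 bits
  H(X,Y) = 1.4095 bits
✓ Chain rule verified.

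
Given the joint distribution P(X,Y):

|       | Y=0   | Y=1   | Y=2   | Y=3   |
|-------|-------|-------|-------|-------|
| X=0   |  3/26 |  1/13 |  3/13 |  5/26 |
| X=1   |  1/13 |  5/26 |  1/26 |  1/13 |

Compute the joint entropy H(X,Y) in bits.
2.7972 bits

H(X,Y) = -Σ_{x,y} P(x,y) log₂ P(x,y). Per-cell terms -P(x,y)·log₂P(x,y):
  X=0: 0.35948, 0.28465, 0.48819, 0.45741
  X=1: 0.28465, 0.45741, 0.18079, 0.28465
Sum of the 8 terms: H(X,Y) = 2.7972 bits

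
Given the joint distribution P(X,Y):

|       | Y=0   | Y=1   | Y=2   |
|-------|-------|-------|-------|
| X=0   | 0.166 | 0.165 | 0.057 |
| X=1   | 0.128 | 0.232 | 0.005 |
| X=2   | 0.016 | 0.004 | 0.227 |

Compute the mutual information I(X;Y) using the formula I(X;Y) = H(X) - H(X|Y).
0.5147 bits

I(X;Y) = H(X) - H(X|Y)

Marginal of X (row sums):
  P(X=0) = 0.166 + 0.165 + 0.057 = 0.388
  P(X=1) = 0.128 + 0.232 + 0.005 = 0.365
  P(X=2) = 0.016 + 0.004 + 0.227 = 0.247
H(X) = -[0.388·log₂(0.388) + 0.365·log₂(0.365) + 0.247·log₂(0.247)]
  = 0.5300 + 0.5307 + 0.4983 = 1.5590 bits

Marginal of Y (column sums):
  P(Y=0) = 0.166 + 0.128 + 0.016 = 0.310
  P(Y=1) = 0.165 + 0.232 + 0.004 = 0.401
  P(Y=2) = 0.057 + 0.005 + 0.227 = 0.289
H(X|Y) = Σ_y P(y)·H(X|Y=y):
  Y=0: P(Y=0) = 0.310, P(X|Y=0) = (83/155, 64/155, 8/155) → H(X|Y=0) = 1.2301
  Y=1: P(Y=1) = 0.401, P(X|Y=1) = (165/401, 232/401, 4/401) → H(X|Y=1) = 1.0502
  Y=2: P(Y=2) = 0.289, P(X|Y=2) = (57/289, 5/289, 227/289) → H(X|Y=2) = 0.8368
H(X|Y) = 0.310·1.2301 + 0.401·1.0502 + 0.289·0.8368 = 1.0443 bits

I(X;Y) = H(X) - H(X|Y) = 1.5590 - 1.0443 = 0.5147 bits

Cross-check via I(X;Y) = H(X) + H(Y) - H(X,Y): computing H(Y) from the column sums and H(X,Y) from the 9 cells in the same way gives H(Y) = 1.5700 bits and H(X,Y) = 2.6143 bits, so
I(X;Y) = 1.5590 + 1.5700 - 2.6143 = 0.5147 bits ✓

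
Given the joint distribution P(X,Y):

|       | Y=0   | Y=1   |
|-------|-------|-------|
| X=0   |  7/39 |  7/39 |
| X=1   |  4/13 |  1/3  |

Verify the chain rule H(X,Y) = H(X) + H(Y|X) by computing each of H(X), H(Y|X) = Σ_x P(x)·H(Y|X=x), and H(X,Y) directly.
H(X) = 0.9418 bits, H(Y|X) = 0.9993 bits, H(X,Y) = 1.9411 bits

Marginal of X (row sums):
  P(X=0) = 7/39 + 7/39 = 14/39
  P(X=1) = 4/13 + 1/3 = 25/39
H(X) = -[(14/39)·log₂(14/39) + (25/39)·log₂(25/39)]
  = 0.53058 + 0.41125 = 0.9418 bits

H(Y|X) = Σ_x P(x)·H(Y|X=x):
  X=0: P(X=0) = 14/39, P(Y|X=0) = (1/2, 1/2) → H(Y|X=0) = 1.00000
  X=1: P(X=1) = 25/39, P(Y|X=1) = (12/25, 13/25) → H(Y|X=1) = 0.99885
H(Y|X) = (14/39)·1.00000 + (25/39)·0.99885 = 0.9993 bits

H(X,Y) = -Σ_{x,y} P(x,y) log₂ P(x,y). Per-cell terms -P(x,y)·log₂P(x,y):
  X=0: 0.44478, 0.44478
  X=1: 0.52321, 0.52832
Sum of the 4 terms: H(X,Y) = 1.9411 bits

Chain rule check:
  H(X) + H(Y|X) = 0.9418 + 0.9993 = 1.9411 bits
  H(X,Y) = 1.9411 bits
✓ Chain rule verified.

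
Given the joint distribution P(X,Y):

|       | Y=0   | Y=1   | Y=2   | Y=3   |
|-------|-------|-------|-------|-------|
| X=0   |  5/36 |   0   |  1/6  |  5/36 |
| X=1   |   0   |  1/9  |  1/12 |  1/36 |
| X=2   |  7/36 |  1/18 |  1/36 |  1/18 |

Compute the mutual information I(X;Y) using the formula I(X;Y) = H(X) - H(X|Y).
0.4023 bits

I(X;Y) = H(X) - H(X|Y)

Marginal of X (row sums):
  P(X=0) = 5/36 + 0 + 1/6 + 5/36 = 4/9
  P(X=1) = 0 + 1/9 + 1/12 + 1/36 = 2/9
  P(X=2) = 7/36 + 1/18 + 1/36 + 1/18 = 1/3
H(X) = -[(4/9)·log₂(4/9) + (2/9)·log₂(2/9) + (1/3)·log₂(1/3)]
  = 0.5199667 + 0.4822056 + 0.5283208 = 1.530493 bits

Marginal of Y (column sums):
  P(Y=0) = 5/36 + 0 + 7/36 = 1/3
  P(Y=1) = 0 + 1/9 + 1/18 = 1/6
  P(Y=2) = 1/6 + 1/12 + 1/36 = 5/18
  P(Y=3) = 5/36 + 1/36 + 1/18 = 2/9
H(X|Y) = Σ_y P(y)·H(X|Y=y):
  Y=0: P(Y=0) = 1/3, P(X|Y=0) = (5/12, 0, 7/12) → H(X|Y=0) = 0.9798688
  Y=1: P(Y=1) = 1/6, P(X|Y=1) = (0, 2/3, 1/3) → H(X|Y=1) = 0.9182958
  Y=2: P(Y=2) = 5/18, P(X|Y=2) = (3/5, 3/10, 1/10) → H(X|Y=2) = 1.2954618
  Y=3: P(Y=3) = 2/9, P(X|Y=3) = (5/8, 1/8, 1/4) → H(X|Y=3) = 1.2987949
H(X|Y) = (1/3)·0.9798688 + (1/6)·0.9182958 + (5/18)·1.2954618 + (2/9)·1.2987949 = 1.128144 bits

I(X;Y) = H(X) - H(X|Y) = 1.530493 - 1.128144 = 0.4023 bits

Cross-check via I(X;Y) = H(X) + H(Y) - H(X,Y): computing H(Y) from the column sums and H(X,Y) from the 12 cells in the same way gives H(Y) = 1.954686 bits and H(X,Y) = 3.082830 bits, so
I(X;Y) = 1.530493 + 1.954686 - 3.082830 = 0.4023 bits ✓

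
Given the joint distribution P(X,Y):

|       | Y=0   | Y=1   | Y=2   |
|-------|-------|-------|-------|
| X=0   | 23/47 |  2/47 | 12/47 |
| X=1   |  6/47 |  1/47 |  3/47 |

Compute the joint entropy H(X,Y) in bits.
1.9519 bits

H(X,Y) = -Σ_{x,y} P(x,y) log₂ P(x,y). Per-cell terms -P(x,y)·log₂P(x,y):
  X=0: 0.5045, 0.1938, 0.5029
  X=1: 0.3791, 0.1182, 0.2534
Sum of the 6 terms: H(X,Y) = 1.9519 bits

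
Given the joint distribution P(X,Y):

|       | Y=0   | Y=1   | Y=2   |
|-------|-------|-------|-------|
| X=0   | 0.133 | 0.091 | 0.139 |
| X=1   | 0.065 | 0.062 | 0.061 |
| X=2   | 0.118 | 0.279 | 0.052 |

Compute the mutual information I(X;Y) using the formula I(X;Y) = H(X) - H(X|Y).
0.1040 bits

I(X;Y) = H(X) - H(X|Y)

Marginal of X (row sums):
  P(X=0) = 0.133 + 0.091 + 0.139 = 0.363
  P(X=1) = 0.065 + 0.062 + 0.061 = 0.188
  P(X=2) = 0.118 + 0.279 + 0.052 = 0.449
H(X) = -[0.363·log₂(0.363) + 0.188·log₂(0.188) + 0.449·log₂(0.449)]
  = 0.5307 + 0.4533 + 0.5187 = 1.5027 bits

Marginal of Y (column sums):
  P(Y=0) = 0.133 + 0.065 + 0.118 = 0.316
  P(Y=1) = 0.091 + 0.062 + 0.279 = 0.432
  P(Y=2) = 0.139 + 0.061 + 0.052 = 0.252
H(X|Y) = Σ_y P(y)·H(X|Y=y):
  Y=0: P(Y=0) = 0.316, P(X|Y=0) = (133/316, 65/316, 59/158) → H(X|Y=0) = 1.5254
  Y=1: P(Y=1) = 0.432, P(X|Y=1) = (91/432, 31/216, 31/48) → H(X|Y=1) = 1.2827
  Y=2: P(Y=2) = 0.252, P(X|Y=2) = (139/252, 61/252, 13/63) → H(X|Y=2) = 1.4387
H(X|Y) = 0.316·1.5254 + 0.432·1.2827 + 0.252·1.4387 = 1.3987 bits

I(X;Y) = H(X) - H(X|Y) = 1.5027 - 1.3987 = 0.1040 bits

Cross-check via I(X;Y) = H(X) + H(Y) - H(X,Y): computing H(Y) from the column sums and H(X,Y) from the 9 cells in the same way gives H(Y) = 1.5494 bits and H(X,Y) = 2.9481 bits, so
I(X;Y) = 1.5027 + 1.5494 - 2.9481 = 0.1040 bits ✓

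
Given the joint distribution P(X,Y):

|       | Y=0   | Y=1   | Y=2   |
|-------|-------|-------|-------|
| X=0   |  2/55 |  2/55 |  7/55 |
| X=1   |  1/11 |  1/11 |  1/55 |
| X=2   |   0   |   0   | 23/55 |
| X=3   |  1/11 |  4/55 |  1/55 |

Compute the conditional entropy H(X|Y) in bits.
1.2827 bits

H(X|Y) = H(X,Y) - H(Y)

H(X,Y) = -Σ_{x,y} P(x,y) log₂ P(x,y). Per-cell terms -P(x,y)·log₂P(x,y):
  X=0: 0.1738676, 0.1738676, 0.3785097
  X=1: 0.3144938, 0.3144938, 0.1051156
  X=2: 0.0000000, 0.0000000, 0.5259882
  X=3: 0.3144938, 0.2750080, 0.1051156
  (cells with P = 0 contribute 0)
Sum of the 12 terms: H(X,Y) = 2.680954 bits

Marginal of Y (column sums):
  P(Y=0) = 2/55 + 1/11 + 0 + 1/11 = 12/55
  P(Y=1) = 2/55 + 1/11 + 0 + 4/55 = 1/5
  P(Y=2) = 7/55 + 1/55 + 23/55 + 1/55 = 32/55
H(Y) = -[(12/55)·log₂(12/55) + (1/5)·log₂(1/5) + (32/55)·log₂(32/55)]
  = 0.4792139 + 0.4643856 + 0.4546093 = 1.398209 bits

H(X|Y) = H(X,Y) - H(Y) = 2.680954 - 1.398209 = 1.2827 bits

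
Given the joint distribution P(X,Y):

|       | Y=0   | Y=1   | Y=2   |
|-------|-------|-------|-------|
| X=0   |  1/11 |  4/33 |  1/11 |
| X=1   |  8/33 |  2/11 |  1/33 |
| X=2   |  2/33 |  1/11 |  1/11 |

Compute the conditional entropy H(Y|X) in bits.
1.4331 bits

H(Y|X) = H(X,Y) - H(X)

H(X,Y) = -Σ_{x,y} P(x,y) log₂ P(x,y). Per-cell terms -P(x,y)·log₂P(x,y):
  X=0: 0.31449, 0.36902, 0.31449
  X=1: 0.49561, 0.44717, 0.15286
  X=2: 0.24511, 0.31449, 0.31449
Sum of the 9 terms: H(X,Y) = 2.9677 bits

Marginal of X (row sums):
  P(X=0) = 1/11 + 4/33 + 1/11 = 10/33
  P(X=1) = 8/33 + 2/11 + 1/33 = 5/11
  P(X=2) = 2/33 + 1/11 + 1/11 = 8/33
H(X) = -[(10/33)·log₂(10/33) + (5/11)·log₂(5/11) + (8/33)·log₂(8/33)]
  = 0.52196 + 0.51705 + 0.49561 = 1.5346 bits

H(Y|X) = H(X,Y) - H(X) = 2.9677 - 1.5346 = 1.4331 bits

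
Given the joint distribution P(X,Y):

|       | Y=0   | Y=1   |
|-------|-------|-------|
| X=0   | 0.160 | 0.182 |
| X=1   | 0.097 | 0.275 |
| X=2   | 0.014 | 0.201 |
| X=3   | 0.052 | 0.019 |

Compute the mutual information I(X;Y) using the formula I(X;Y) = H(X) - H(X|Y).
0.1245 bits

I(X;Y) = H(X) - H(X|Y)

Marginal of X (row sums):
  P(X=0) = 0.160 + 0.182 = 0.342
  P(X=1) = 0.097 + 0.275 = 0.372
  P(X=2) = 0.014 + 0.201 = 0.215
  P(X=3) = 0.052 + 0.019 = 0.071
H(X) = -[0.342·log₂(0.342) + 0.372·log₂(0.372) + 0.215·log₂(0.215) + 0.071·log₂(0.071)]
  = 0.529393 + 0.530705 + 0.476782 + 0.270939 = 1.80782 bits

Marginal of Y (column sums):
  P(Y=0) = 0.160 + 0.097 + 0.014 + 0.052 = 0.323
  P(Y=1) = 0.182 + 0.275 + 0.201 + 0.019 = 0.677
H(X|Y) = Σ_y P(y)·H(X|Y=y):
  Y=0: P(Y=0) = 0.323, P(X|Y=0) = (160/323, 97/323, 14/323, 52/323) → H(X|Y=0) = 1.643669
  Y=1: P(Y=1) = 0.677, P(X|Y=1) = (182/677, 275/677, 201/677, 19/677) → H(X|Y=1) = 1.702281
H(X|Y) = 0.323·1.643669 + 0.677·1.702281 = 1.68335 bits

I(X;Y) = H(X) - H(X|Y) = 1.80782 - 1.68335 = 0.1245 bits

Cross-check via I(X;Y) = H(X) + H(Y) - H(X,Y): computing H(Y) from the column sums and H(X,Y) from the 8 cells in the same way gives H(Y) = 0.90761 bits and H(X,Y) = 2.59096 bits, so
I(X;Y) = 1.80782 + 0.90761 - 2.59096 = 0.1245 bits ✓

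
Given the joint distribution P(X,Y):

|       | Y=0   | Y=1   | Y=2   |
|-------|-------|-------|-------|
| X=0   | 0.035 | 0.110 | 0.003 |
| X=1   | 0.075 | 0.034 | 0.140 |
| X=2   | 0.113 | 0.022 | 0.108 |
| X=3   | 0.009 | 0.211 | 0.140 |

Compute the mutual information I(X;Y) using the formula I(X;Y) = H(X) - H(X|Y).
0.3400 bits

I(X;Y) = H(X) - H(X|Y)

Marginal of X (row sums):
  P(X=0) = 0.035 + 0.110 + 0.003 = 0.148
  P(X=1) = 0.075 + 0.034 + 0.140 = 0.249
  P(X=2) = 0.113 + 0.022 + 0.108 = 0.243
  P(X=3) = 0.009 + 0.211 + 0.140 = 0.360
H(X) = -[0.148·log₂(0.148) + 0.249·log₂(0.249) + 0.243·log₂(0.243) + 0.360·log₂(0.360)]
  = 0.4079 + 0.4994 + 0.4960 + 0.5306 = 1.9339 bits

Marginal of Y (column sums):
  P(Y=0) = 0.035 + 0.075 + 0.113 + 0.009 = 0.232
  P(Y=1) = 0.110 + 0.034 + 0.022 + 0.211 = 0.377
  P(Y=2) = 0.003 + 0.140 + 0.108 + 0.140 = 0.391
H(X|Y) = Σ_y P(y)·H(X|Y=y):
  Y=0: P(Y=0) = 0.232, P(X|Y=0) = (35/232, 75/232, 113/232, 9/232) → H(X|Y=0) = 1.6257
  Y=1: P(Y=1) = 0.377, P(X|Y=1) = (110/377, 34/377, 22/377, 211/377) → H(X|Y=1) = 1.5394
  Y=2: P(Y=2) = 0.391, P(X|Y=2) = (3/391, 140/391, 108/391, 140/391) → H(X|Y=2) = 1.6277
H(X|Y) = 0.232·1.6257 + 0.377·1.5394 + 0.391·1.6277 = 1.5939 bits

I(X;Y) = H(X) - H(X|Y) = 1.9339 - 1.5939 = 0.3400 bits

Cross-check via I(X;Y) = H(X) + H(Y) - H(X,Y): computing H(Y) from the column sums and H(X,Y) from the 12 cells in the same way gives H(Y) = 1.5493 bits and H(X,Y) = 3.1432 bits, so
I(X;Y) = 1.9339 + 1.5493 - 3.1432 = 0.3400 bits ✓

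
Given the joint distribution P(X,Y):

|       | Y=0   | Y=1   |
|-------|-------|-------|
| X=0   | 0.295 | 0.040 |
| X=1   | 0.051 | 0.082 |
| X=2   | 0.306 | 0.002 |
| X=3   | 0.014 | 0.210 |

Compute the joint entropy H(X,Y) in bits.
2.3199 bits

H(X,Y) = -Σ_{x,y} P(x,y) log₂ P(x,y). Per-cell terms -P(x,y)·log₂P(x,y):
  X=0: 0.51956, 0.18575
  X=1: 0.21896, 0.29588
  X=2: 0.52277, 0.01793
  X=3: 0.08622, 0.47282
Sum of the 8 terms: H(X,Y) = 2.3199 bits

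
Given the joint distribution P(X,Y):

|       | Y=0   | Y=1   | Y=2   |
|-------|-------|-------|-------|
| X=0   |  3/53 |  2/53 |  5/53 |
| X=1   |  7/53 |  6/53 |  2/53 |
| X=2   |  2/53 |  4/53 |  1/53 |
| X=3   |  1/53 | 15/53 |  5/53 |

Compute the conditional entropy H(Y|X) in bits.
1.2825 bits

H(Y|X) = H(X,Y) - H(X)

H(X,Y) = -Σ_{x,y} P(x,y) log₂ P(x,y). Per-cell terms -P(x,y)·log₂P(x,y):
  X=0: 0.2345, 0.1784, 0.3213
  X=1: 0.3857, 0.3558, 0.1784
  X=2: 0.1784, 0.2814, 0.1081
  X=3: 0.1081, 0.5154, 0.3213
Sum of the 12 terms: H(X,Y) = 3.1668 bits

Marginal of X (row sums):
  P(X=0) = 3/53 + 2/53 + 5/53 = 10/53
  P(X=1) = 7/53 + 6/53 + 2/53 = 15/53
  P(X=2) = 2/53 + 4/53 + 1/53 = 7/53
  P(X=3) = 1/53 + 15/53 + 5/53 = 21/53
H(X) = -[(10/53)·log₂(10/53) + (15/53)·log₂(15/53) + (7/53)·log₂(7/53) + (21/53)·log₂(21/53)]
  = 0.4540 + 0.5154 + 0.3857 + 0.5292 = 1.8843 bits

H(Y|X) = H(X,Y) - H(X) = 3.1668 - 1.8843 = 1.2825 bits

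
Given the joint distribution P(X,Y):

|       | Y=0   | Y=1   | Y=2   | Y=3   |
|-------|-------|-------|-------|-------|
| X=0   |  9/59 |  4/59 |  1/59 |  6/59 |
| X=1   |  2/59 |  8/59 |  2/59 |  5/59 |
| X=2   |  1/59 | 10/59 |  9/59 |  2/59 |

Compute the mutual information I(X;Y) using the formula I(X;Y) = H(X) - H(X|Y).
0.2744 bits

I(X;Y) = H(X) - H(X|Y)

Marginal of X (row sums):
  P(X=0) = 9/59 + 4/59 + 1/59 + 6/59 = 20/59
  P(X=1) = 2/59 + 8/59 + 2/59 + 5/59 = 17/59
  P(X=2) = 1/59 + 10/59 + 9/59 + 2/59 = 22/59
H(X) = -[(20/59)·log₂(20/59) + (17/59)·log₂(17/59) + (22/59)·log₂(22/59)]
  = 0.52906 + 0.51726 + 0.53069 = 1.5770 bits

Marginal of Y (column sums):
  P(Y=0) = 9/59 + 2/59 + 1/59 = 12/59
  P(Y=1) = 4/59 + 8/59 + 10/59 = 22/59
  P(Y=2) = 1/59 + 2/59 + 9/59 = 12/59
  P(Y=3) = 6/59 + 5/59 + 2/59 = 13/59
H(X|Y) = Σ_y P(y)·H(X|Y=y):
  Y=0: P(Y=0) = 12/59, P(X|Y=0) = (3/4, 1/6, 1/12) → H(X|Y=0) = 1.04085
  Y=1: P(Y=1) = 22/59, P(X|Y=1) = (2/11, 4/11, 5/11) → H(X|Y=1) = 1.49492
  Y=2: P(Y=2) = 12/59, P(X|Y=2) = (1/12, 1/6, 3/4) → H(X|Y=2) = 1.04085
  Y=3: P(Y=3) = 13/59, P(X|Y=3) = (6/13, 5/13, 2/13) → H(X|Y=3) = 1.46048
H(X|Y) = (12/59)·1.04085 + (22/59)·1.49492 + (12/59)·1.04085 + (13/59)·1.46048 = 1.3026 bits

I(X;Y) = H(X) - H(X|Y) = 1.5770 - 1.3026 = 0.2744 bits

Cross-check via I(X;Y) = H(X) + H(Y) - H(X,Y): computing H(Y) from the column sums and H(X,Y) from the 12 cells in the same way gives H(Y) = 1.9462 bits and H(X,Y) = 3.2488 bits, so
I(X;Y) = 1.5770 + 1.9462 - 3.2488 = 0.2744 bits ✓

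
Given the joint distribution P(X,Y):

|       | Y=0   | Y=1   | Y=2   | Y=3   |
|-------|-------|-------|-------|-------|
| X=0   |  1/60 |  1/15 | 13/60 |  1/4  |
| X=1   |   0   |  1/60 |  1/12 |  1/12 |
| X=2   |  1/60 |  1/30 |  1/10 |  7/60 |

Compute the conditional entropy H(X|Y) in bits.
1.4164 bits

H(X|Y) = H(X,Y) - H(Y)

H(X,Y) = -Σ_{x,y} P(x,y) log₂ P(x,y). Per-cell terms -P(x,y)·log₂P(x,y):
  X=0: 0.09845, 0.26046, 0.47806, 0.50000
  X=1: 0.00000, 0.09845, 0.29875, 0.29875
  X=2: 0.09845, 0.16356, 0.33219, 0.36161
  (cells with P = 0 contribute 0)
Sum of the 12 terms: H(X,Y) = 2.9887 bits

Marginal of Y (column sums):
  P(Y=0) = 1/60 + 0 + 1/60 = 1/30
  P(Y=1) = 1/15 + 1/60 + 1/30 = 7/60
  P(Y=2) = 13/60 + 1/12 + 1/10 = 2/5
  P(Y=3) = 1/4 + 1/12 + 7/60 = 9/20
H(Y) = -[(1/30)·log₂(1/30) + (7/60)·log₂(7/60) + (2/5)·log₂(2/5) + (9/20)·log₂(9/20)]
  = 0.16356 + 0.36161 + 0.52877 + 0.51840 = 1.5723 bits

H(X|Y) = H(X,Y) - H(Y) = 2.9887 - 1.5723 = 1.4164 bits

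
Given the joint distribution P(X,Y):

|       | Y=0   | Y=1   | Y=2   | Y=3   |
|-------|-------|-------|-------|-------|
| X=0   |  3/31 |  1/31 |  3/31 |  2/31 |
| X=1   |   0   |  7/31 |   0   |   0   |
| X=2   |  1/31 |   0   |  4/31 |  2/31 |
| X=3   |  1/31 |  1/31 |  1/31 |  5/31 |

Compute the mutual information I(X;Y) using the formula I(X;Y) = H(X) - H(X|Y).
0.7049 bits

I(X;Y) = H(X) - H(X|Y)

Marginal of X (row sums):
  P(X=0) = 3/31 + 1/31 + 3/31 + 2/31 = 9/31
  P(X=1) = 0 + 7/31 + 0 + 0 = 7/31
  P(X=2) = 1/31 + 0 + 4/31 + 2/31 = 7/31
  P(X=3) = 1/31 + 1/31 + 1/31 + 5/31 = 8/31
H(X) = -[(9/31)·log₂(9/31) + (7/31)·log₂(7/31) + (7/31)·log₂(7/31) + (8/31)·log₂(8/31)]
  = 0.5180 + 0.4848 + 0.4848 + 0.5043 = 1.9919 bits

Marginal of Y (column sums):
  P(Y=0) = 3/31 + 0 + 1/31 + 1/31 = 5/31
  P(Y=1) = 1/31 + 7/31 + 0 + 1/31 = 9/31
  P(Y=2) = 3/31 + 0 + 4/31 + 1/31 = 8/31
  P(Y=3) = 2/31 + 0 + 2/31 + 5/31 = 9/31
H(X|Y) = Σ_y P(y)·H(X|Y=y):
  Y=0: P(Y=0) = 5/31, P(X|Y=0) = (3/5, 0, 1/5, 1/5) → H(X|Y=0) = 1.3710
  Y=1: P(Y=1) = 9/31, P(X|Y=1) = (1/9, 7/9, 0, 1/9) → H(X|Y=1) = 0.9864
  Y=2: P(Y=2) = 8/31, P(X|Y=2) = (3/8, 0, 1/2, 1/8) → H(X|Y=2) = 1.4056
  Y=3: P(Y=3) = 9/31, P(X|Y=3) = (2/9, 0, 2/9, 5/9) → H(X|Y=3) = 1.4355
H(X|Y) = (5/31)·1.3710 + (9/31)·0.9864 + (8/31)·1.4056 + (9/31)·1.4355 = 1.2870 bits

I(X;Y) = H(X) - H(X|Y) = 1.9919 - 1.2870 = 0.7049 bits

Cross-check via I(X;Y) = H(X) + H(Y) - H(X,Y): computing H(Y) from the column sums and H(X,Y) from the 16 cells in the same way gives H(Y) = 1.9649 bits and H(X,Y) = 3.2519 bits, so
I(X;Y) = 1.9919 + 1.9649 - 3.2519 = 0.7049 bits ✓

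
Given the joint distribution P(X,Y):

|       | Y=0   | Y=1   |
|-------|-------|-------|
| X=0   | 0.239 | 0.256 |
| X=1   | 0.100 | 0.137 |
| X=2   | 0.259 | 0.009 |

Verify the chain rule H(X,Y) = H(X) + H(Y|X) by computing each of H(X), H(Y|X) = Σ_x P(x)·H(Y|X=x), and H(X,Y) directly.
H(X) = 1.5036 bits, H(Y|X) = 0.7842 bits, H(X,Y) = 2.2878 bits

Marginal of X (row sums):
  P(X=0) = 0.239 + 0.256 = 0.495
  P(X=1) = 0.100 + 0.137 = 0.237
  P(X=2) = 0.259 + 0.009 = 0.268
H(X) = -[0.495·log₂(0.495) + 0.237·log₂(0.237) + 0.268·log₂(0.268)]
  = 0.5022 + 0.4923 + 0.5091 = 1.5036 bits

H(Y|X) = Σ_x P(x)·H(Y|X=x):
  X=0: P(X=0) = 0.495, P(Y|X=0) = (239/495, 256/495) → H(Y|X=0) = 0.9991
  X=1: P(X=1) = 0.237, P(Y|X=1) = (100/237, 137/237) → H(Y|X=1) = 0.9823
  X=2: P(X=2) = 0.268, P(Y|X=2) = (259/268, 9/268) → H(Y|X=2) = 0.2120
H(Y|X) = 0.495·0.9991 + 0.237·0.9823 + 0.268·0.2120 = 0.7842 bits

H(X,Y) = -Σ_{x,y} P(x,y) log₂ P(x,y). Per-cell terms -P(x,y)·log₂P(x,y):
  X=0: 0.4935, 0.5032
  X=1: 0.3322, 0.3929
  X=2: 0.5048, 0.0612
Sum of the 6 terms: H(X,Y) = 2.2878 bits

Chain rule check:
  H(X) + H(Y|X) = 1.5036 + 0.7842 = 2.2878 bits
  H(X,Y) = 2.2878 bits
✓ Chain rule verified.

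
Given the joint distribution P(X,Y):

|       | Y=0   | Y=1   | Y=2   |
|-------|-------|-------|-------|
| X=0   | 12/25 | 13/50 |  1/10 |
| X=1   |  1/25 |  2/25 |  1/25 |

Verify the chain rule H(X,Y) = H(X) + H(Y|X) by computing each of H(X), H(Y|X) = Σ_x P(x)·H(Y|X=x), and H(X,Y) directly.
H(X) = 0.6343 bits, H(Y|X) = 1.3745 bits, H(X,Y) = 2.0088 bits

Marginal of X (row sums):
  P(X=0) = 12/25 + 13/50 + 1/10 = 21/25
  P(X=1) = 1/25 + 2/25 + 1/25 = 4/25
H(X) = -[(21/25)·log₂(21/25) + (4/25)·log₂(4/25)]
  = 0.21129 + 0.42302 = 0.6343 bits

H(Y|X) = Σ_x P(x)·H(Y|X=x):
  X=0: P(X=0) = 21/25, P(Y|X=0) = (4/7, 13/42, 5/42) → H(Y|X=0) = 1.35054
  X=1: P(X=1) = 4/25, P(Y|X=1) = (1/4, 1/2, 1/4) → H(Y|X=1) = 1.50000
H(Y|X) = (21/25)·1.35054 + (4/25)·1.50000 = 1.3745 bits

H(X,Y) = -Σ_{x,y} P(x,y) log₂ P(x,y). Per-cell terms -P(x,y)·log₂P(x,y):
  X=0: 0.50827, 0.50529, 0.33219
  X=1: 0.18575, 0.29151, 0.18575
Sum of the 6 terms: H(X,Y) = 2.0088 bits

Chain rule check:
  H(X) + H(Y|X) = 0.6343 + 1.3745 = 2.0088 bits
  H(X,Y) = 2.0088 bits
✓ Chain rule verified.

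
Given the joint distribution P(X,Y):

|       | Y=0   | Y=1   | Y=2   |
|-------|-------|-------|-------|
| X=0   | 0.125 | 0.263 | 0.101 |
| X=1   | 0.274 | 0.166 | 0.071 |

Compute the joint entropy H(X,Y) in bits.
2.4286 bits

H(X,Y) = -Σ_{x,y} P(x,y) log₂ P(x,y). Per-cell terms -P(x,y)·log₂P(x,y):
  X=0: 0.37500, 0.50677, 0.33406
  X=1: 0.51176, 0.43006, 0.27094
Sum of the 6 terms: H(X,Y) = 2.4286 bits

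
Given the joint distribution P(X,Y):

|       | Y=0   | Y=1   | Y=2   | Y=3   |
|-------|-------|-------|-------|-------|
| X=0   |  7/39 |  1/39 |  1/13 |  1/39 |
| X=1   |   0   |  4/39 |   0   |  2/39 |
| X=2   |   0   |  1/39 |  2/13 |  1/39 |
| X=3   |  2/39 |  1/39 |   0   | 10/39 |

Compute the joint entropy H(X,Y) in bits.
3.1024 bits

H(X,Y) = -Σ_{x,y} P(x,y) log₂ P(x,y). Per-cell terms -P(x,y)·log₂P(x,y):
  X=0: 0.44478, 0.13552, 0.28465, 0.13552
  X=1: 0.00000, 0.33696, 0.00000, 0.21976
  X=2: 0.00000, 0.13552, 0.41545, 0.13552
  X=3: 0.21976, 0.13552, 0.00000, 0.50345
  (cells with P = 0 contribute 0)
Sum of the 16 terms: H(X,Y) = 3.1024 bits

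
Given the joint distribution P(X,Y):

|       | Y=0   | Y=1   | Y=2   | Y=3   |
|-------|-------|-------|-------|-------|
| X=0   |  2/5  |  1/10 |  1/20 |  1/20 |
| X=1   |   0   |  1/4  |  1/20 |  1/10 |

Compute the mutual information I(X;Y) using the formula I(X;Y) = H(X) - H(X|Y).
0.4311 bits

I(X;Y) = H(X) - H(X|Y)

Marginal of X (row sums):
  P(X=0) = 2/5 + 1/10 + 1/20 + 1/20 = 3/5
  P(X=1) = 0 + 1/4 + 1/20 + 1/10 = 2/5
H(X) = -[(3/5)·log₂(3/5) + (2/5)·log₂(2/5)]
  = 0.44218 + 0.52877 = 0.97095 bits

Marginal of Y (column sums):
  P(Y=0) = 2/5 + 0 = 2/5
  P(Y=1) = 1/10 + 1/4 = 7/20
  P(Y=2) = 1/20 + 1/20 = 1/10
  P(Y=3) = 1/20 + 1/10 = 3/20
H(X|Y) = Σ_y P(y)·H(X|Y=y):
  Y=0: P(Y=0) = 2/5, P(X|Y=0) = (1, 0) → H(X|Y=0) = 0.00000
  Y=1: P(Y=1) = 7/20, P(X|Y=1) = (2/7, 5/7) → H(X|Y=1) = 0.86312
  Y=2: P(Y=2) = 1/10, P(X|Y=2) = (1/2, 1/2) → H(X|Y=2) = 1.00000
  Y=3: P(Y=3) = 3/20, P(X|Y=3) = (1/3, 2/3) → H(X|Y=3) = 0.91830
H(X|Y) = (2/5)·0.00000 + (7/20)·0.86312 + (1/10)·1.00000 + (3/20)·0.91830 = 0.53984 bits

I(X;Y) = H(X) - H(X|Y) = 0.97095 - 0.53984 = 0.4311 bits

Cross-check via I(X;Y) = H(X) + H(Y) - H(X,Y): computing H(Y) from the column sums and H(X,Y) from the 8 cells in the same way gives H(Y) = 1.80161 bits and H(X,Y) = 2.34145 bits, so
I(X;Y) = 0.97095 + 1.80161 - 2.34145 = 0.4311 bits ✓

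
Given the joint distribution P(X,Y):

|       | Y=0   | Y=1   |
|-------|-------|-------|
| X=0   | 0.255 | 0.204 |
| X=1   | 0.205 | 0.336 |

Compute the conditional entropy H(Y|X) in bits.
0.9728 bits

H(Y|X) = H(X,Y) - H(X)

H(X,Y) = -Σ_{x,y} P(x,y) log₂ P(x,y). Per-cell terms -P(x,y)·log₂P(x,y):
  X=0: 0.502715, 0.467845
  X=1: 0.468692, 0.528685
Sum of the 4 terms: H(X,Y) = 1.96794 bits

Marginal of X (row sums):
  P(X=0) = 0.255 + 0.204 = 0.459
  P(X=1) = 0.205 + 0.336 = 0.541
H(X) = -[0.459·log₂(0.459) + 0.541·log₂(0.541)]
  = 0.515656 + 0.479488 = 0.99514 bits

H(Y|X) = H(X,Y) - H(X) = 1.96794 - 0.99514 = 0.9728 bits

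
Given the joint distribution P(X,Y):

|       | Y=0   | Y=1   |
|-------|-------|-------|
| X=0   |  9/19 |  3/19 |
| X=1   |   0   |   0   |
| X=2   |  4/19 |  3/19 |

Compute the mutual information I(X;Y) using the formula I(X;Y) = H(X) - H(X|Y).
0.0244 bits

I(X;Y) = H(X) - H(X|Y)

Marginal of X (row sums):
  P(X=0) = 9/19 + 3/19 = 12/19
  P(X=1) = 0 + 0 = 0
  P(X=2) = 4/19 + 3/19 = 7/19
H(X) = -[(12/19)·log₂(12/19) + (7/19)·log₂(7/19)]   (outcomes with P = 0 contribute 0)
  = 0.41871 + 0.53074 = 0.94945 bits

Marginal of Y (column sums):
  P(Y=0) = 9/19 + 0 + 4/19 = 13/19
  P(Y=1) = 3/19 + 0 + 3/19 = 6/19
H(X|Y) = Σ_y P(y)·H(X|Y=y):
  Y=0: P(Y=0) = 13/19, P(X|Y=0) = (9/13, 0, 4/13) → H(X|Y=0) = 0.89049
  Y=1: P(Y=1) = 6/19, P(X|Y=1) = (1/2, 0, 1/2) → H(X|Y=1) = 1.00000
H(X|Y) = (13/19)·0.89049 + (6/19)·1.00000 = 0.92507 bits

I(X;Y) = H(X) - H(X|Y) = 0.94945 - 0.92507 = 0.0244 bits

Cross-check via I(X;Y) = H(X) + H(Y) - H(X,Y): computing H(Y) from the column sums and H(X,Y) from the 6 cells in the same way gives H(Y) = 0.89974 bits and H(X,Y) = 1.82482 bits, so
I(X;Y) = 0.94945 + 0.89974 - 1.82482 = 0.0244 bits ✓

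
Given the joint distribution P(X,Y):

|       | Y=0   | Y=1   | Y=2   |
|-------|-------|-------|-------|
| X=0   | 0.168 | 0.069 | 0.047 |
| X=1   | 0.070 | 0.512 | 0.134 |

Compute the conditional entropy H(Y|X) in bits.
1.1966 bits

H(Y|X) = H(X,Y) - H(X)

H(X,Y) = -Σ_{x,y} P(x,y) log₂ P(x,y). Per-cell terms -P(x,y)·log₂P(x,y):
  X=0: 0.43234, 0.26615, 0.20733
  X=1: 0.26856, 0.49448, 0.38856
Sum of the 6 terms: H(X,Y) = 2.0574 bits

Marginal of X (row sums):
  P(X=0) = 0.168 + 0.069 + 0.047 = 0.284
  P(X=1) = 0.070 + 0.512 + 0.134 = 0.716
H(X) = -[0.284·log₂(0.284) + 0.716·log₂(0.716)]
  = 0.51575 + 0.34509 = 0.8608 bits

H(Y|X) = H(X,Y) - H(X) = 2.0574 - 0.8608 = 1.1966 bits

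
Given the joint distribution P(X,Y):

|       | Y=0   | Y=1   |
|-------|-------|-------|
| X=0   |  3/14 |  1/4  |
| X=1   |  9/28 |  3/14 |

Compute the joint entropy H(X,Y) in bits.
1.9788 bits

H(X,Y) = -Σ_{x,y} P(x,y) log₂ P(x,y). Per-cell terms -P(x,y)·log₂P(x,y):
  X=0: 0.47623, 0.50000
  X=1: 0.52632, 0.47623
Sum of the 4 terms: H(X,Y) = 1.9788 bits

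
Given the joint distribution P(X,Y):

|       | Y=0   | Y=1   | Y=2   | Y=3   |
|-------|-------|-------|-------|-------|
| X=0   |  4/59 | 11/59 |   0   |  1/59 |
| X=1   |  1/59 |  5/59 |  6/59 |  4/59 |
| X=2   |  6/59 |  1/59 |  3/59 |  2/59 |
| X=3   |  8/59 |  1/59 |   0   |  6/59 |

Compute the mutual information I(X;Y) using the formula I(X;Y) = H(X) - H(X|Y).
0.4745 bits

I(X;Y) = H(X) - H(X|Y)

Marginal of X (row sums):
  P(X=0) = 4/59 + 11/59 + 0 + 1/59 = 16/59
  P(X=1) = 1/59 + 5/59 + 6/59 + 4/59 = 16/59
  P(X=2) = 6/59 + 1/59 + 3/59 + 2/59 = 12/59
  P(X=3) = 8/59 + 1/59 + 0 + 6/59 = 15/59
H(X) = -[(16/59)·log₂(16/59) + (16/59)·log₂(16/59) + (12/59)·log₂(12/59) + (15/59)·log₂(15/59)]
  = 0.51055 + 0.51055 + 0.46732 + 0.50231 = 1.9907 bits

Marginal of Y (column sums):
  P(Y=0) = 4/59 + 1/59 + 6/59 + 8/59 = 19/59
  P(Y=1) = 11/59 + 5/59 + 1/59 + 1/59 = 18/59
  P(Y=2) = 0 + 6/59 + 3/59 + 0 = 9/59
  P(Y=3) = 1/59 + 4/59 + 2/59 + 6/59 = 13/59
H(X|Y) = Σ_y P(y)·H(X|Y=y):
  Y=0: P(Y=0) = 19/59, P(X|Y=0) = (4/19, 1/19, 6/19, 8/19) → H(X|Y=0) = 1.74741
  Y=1: P(Y=1) = 18/59, P(X|Y=1) = (11/18, 5/18, 1/18, 1/18) → H(X|Y=1) = 1.41085
  Y=2: P(Y=2) = 9/59, P(X|Y=2) = (0, 2/3, 1/3, 0) → H(X|Y=2) = 0.91830
  Y=3: P(Y=3) = 13/59, P(X|Y=3) = (1/13, 4/13, 2/13, 6/13) → H(X|Y=3) = 1.73815
H(X|Y) = (19/59)·1.74741 + (18/59)·1.41085 + (9/59)·0.91830 + (13/59)·1.73815 = 1.5162 bits

I(X;Y) = H(X) - H(X|Y) = 1.9907 - 1.5162 = 0.4745 bits

Cross-check via I(X;Y) = H(X) + H(Y) - H(X,Y): computing H(Y) from the column sums and H(X,Y) from the 16 cells in the same way gives H(Y) = 1.9436 bits and H(X,Y) = 3.4598 bits, so
I(X;Y) = 1.9907 + 1.9436 - 3.4598 = 0.4745 bits ✓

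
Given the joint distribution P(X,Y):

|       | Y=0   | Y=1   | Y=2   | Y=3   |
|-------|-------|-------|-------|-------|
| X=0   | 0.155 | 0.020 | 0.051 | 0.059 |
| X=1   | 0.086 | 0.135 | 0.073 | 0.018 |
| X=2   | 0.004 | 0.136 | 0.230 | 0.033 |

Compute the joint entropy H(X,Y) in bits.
3.1374 bits

H(X,Y) = -Σ_{x,y} P(x,y) log₂ P(x,y). Per-cell terms -P(x,y)·log₂P(x,y):
  X=0: 0.41690, 0.11288, 0.21896, 0.24091
  X=1: 0.30440, 0.39001, 0.27565, 0.10433
  X=2: 0.03186, 0.39145, 0.48767, 0.16241
Sum of the 12 terms: H(X,Y) = 3.1374 bits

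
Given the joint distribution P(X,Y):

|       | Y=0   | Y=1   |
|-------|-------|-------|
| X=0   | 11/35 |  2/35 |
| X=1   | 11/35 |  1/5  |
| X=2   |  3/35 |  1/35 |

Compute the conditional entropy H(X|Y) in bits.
1.3372 bits

H(X|Y) = H(X,Y) - H(Y)

H(X,Y) = -Σ_{x,y} P(x,y) log₂ P(x,y). Per-cell terms -P(x,y)·log₂P(x,y):
  X=0: 0.52481, 0.23596
  X=1: 0.52481, 0.46439
  X=2: 0.30380, 0.14655
Sum of the 6 terms: H(X,Y) = 2.2003 bits

Marginal of Y (column sums):
  P(Y=0) = 11/35 + 11/35 + 3/35 = 5/7
  P(Y=1) = 2/35 + 1/5 + 1/35 = 2/7
H(Y) = -[(5/7)·log₂(5/7) + (2/7)·log₂(2/7)]
  = 0.34673 + 0.51639 = 0.8631 bits

H(X|Y) = H(X,Y) - H(Y) = 2.2003 - 0.8631 = 1.3372 bits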